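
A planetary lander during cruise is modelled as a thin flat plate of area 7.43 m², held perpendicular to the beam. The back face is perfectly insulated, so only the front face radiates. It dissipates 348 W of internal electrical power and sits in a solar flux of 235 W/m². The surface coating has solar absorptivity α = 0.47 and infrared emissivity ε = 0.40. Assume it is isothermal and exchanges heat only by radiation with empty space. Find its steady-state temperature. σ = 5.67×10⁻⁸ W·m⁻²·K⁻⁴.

At steady state, absorbed solar power + internal power = radiated power.
Absorbed: α·S·A_cross = 0.47·235·7.430 = 820.6 W (cross-section A).
Total input = 820.6 + 348 = 1169 W.
Radiated: εσ·A_surf·T⁴ with A_surf = A = 7.430 m².
T⁴ = 1169/(0.40·5.67×10⁻⁸·7.430) = 6.935×10⁹ K⁴.

T ≈ 289 K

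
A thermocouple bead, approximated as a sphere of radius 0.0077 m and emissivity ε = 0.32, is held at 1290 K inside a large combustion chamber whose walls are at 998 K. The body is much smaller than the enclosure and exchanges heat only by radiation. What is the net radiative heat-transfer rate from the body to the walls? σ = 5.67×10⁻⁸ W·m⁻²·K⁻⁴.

P_net ≈ 24.0 W

For a small grey body in a large enclosure: P_net = εσA(T_body⁴ − T_wall⁴).
A = 4πr² = 7.451×10⁻⁴ m²; T_body⁴ − T_wall⁴ = 2.769×10¹² − 9.920×10¹¹ = 1.777×10¹² K⁴.
|P_net| = 0.32·5.67×10⁻⁸·7.451×10⁻⁴·1.777×10¹².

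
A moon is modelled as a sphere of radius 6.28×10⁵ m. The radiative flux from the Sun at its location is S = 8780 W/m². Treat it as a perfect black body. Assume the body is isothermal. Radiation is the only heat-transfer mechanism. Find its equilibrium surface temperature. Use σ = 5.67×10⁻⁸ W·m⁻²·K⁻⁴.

T ≈ 444 K

At equilibrium, absorbed power = emitted power.
Absorbing cross-section = πr² = 1.239×10¹² m²; emitting surface = 4πr² = 4.956×10¹² m² (ratio 4).
S·A_cross = εσ·A_surf·T⁴  ⇒  T⁴ = S/(4σ).
T⁴ = 1.00·8780/(4·5.67×10⁻⁸) = 3.871×10¹⁰ K⁴.
T = (3.871×10¹⁰)^(1/4).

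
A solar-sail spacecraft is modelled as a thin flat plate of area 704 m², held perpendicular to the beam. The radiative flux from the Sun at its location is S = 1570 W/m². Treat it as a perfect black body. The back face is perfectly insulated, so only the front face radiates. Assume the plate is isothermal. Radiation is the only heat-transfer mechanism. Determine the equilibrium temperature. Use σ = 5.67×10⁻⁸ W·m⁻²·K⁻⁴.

T ≈ 408 K

At equilibrium, absorbed power = emitted power.
Absorbing cross-section = A = 704.0 m²; emitting surface = A = 704.0 m² (ratio 1).
S·A_cross = εσ·A_surf·T⁴  ⇒  T⁴ = S/(1σ).
T⁴ = 1.00·1570/(1·5.67×10⁻⁸) = 2.769×10¹⁰ K⁴.
T = (2.769×10¹⁰)^(1/4).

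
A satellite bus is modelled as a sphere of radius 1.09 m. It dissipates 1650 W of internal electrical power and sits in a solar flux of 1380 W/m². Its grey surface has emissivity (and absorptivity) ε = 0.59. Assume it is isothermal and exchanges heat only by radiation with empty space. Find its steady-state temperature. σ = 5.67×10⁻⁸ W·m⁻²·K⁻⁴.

At steady state, absorbed solar power + internal power = radiated power.
Absorbed: α·S·A_cross = 0.59·1380·3.733 = 3039 W (cross-section πr²).
Total input = 3039 + 1650 = 4689 W.
Radiated: εσ·A_surf·T⁴ with A_surf = 4πr² = 14.93 m².
T⁴ = 4689/(0.59·5.67×10⁻⁸·14.93) = 9.388×10⁹ K⁴.

T ≈ 311 K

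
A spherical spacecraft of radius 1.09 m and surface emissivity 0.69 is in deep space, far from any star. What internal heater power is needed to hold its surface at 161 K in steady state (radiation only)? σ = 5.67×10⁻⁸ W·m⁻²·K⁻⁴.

P ≈ 392 W

P = εσ·4πr²·T⁴.
4πr² = 14.93 m²; T⁴ = 6.719×10⁸ K⁴.
P = 0.69·5.67×10⁻⁸·14.93·6.719×10⁸.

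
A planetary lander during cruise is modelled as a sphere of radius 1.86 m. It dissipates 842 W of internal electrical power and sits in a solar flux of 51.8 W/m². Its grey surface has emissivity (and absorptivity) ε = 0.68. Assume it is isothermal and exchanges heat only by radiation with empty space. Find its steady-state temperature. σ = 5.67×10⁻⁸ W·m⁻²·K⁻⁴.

At steady state, absorbed solar power + internal power = radiated power.
Absorbed: α·S·A_cross = 0.68·51.8·10.87 = 382.8 W (cross-section πr²).
Total input = 382.8 + 842 = 1225 W.
Radiated: εσ·A_surf·T⁴ with A_surf = 4πr² = 43.47 m².
T⁴ = 1225/(0.68·5.67×10⁻⁸·43.47) = 7.307×10⁸ K⁴.

T ≈ 164 K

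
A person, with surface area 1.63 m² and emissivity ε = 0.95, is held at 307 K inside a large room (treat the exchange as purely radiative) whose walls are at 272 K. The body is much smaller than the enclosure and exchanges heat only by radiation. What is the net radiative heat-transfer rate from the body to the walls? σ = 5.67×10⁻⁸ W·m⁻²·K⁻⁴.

P_net ≈ 299 W

For a small grey body in a large enclosure: P_net = εσA(T_body⁴ − T_wall⁴).
A = 1.63 m²; T_body⁴ − T_wall⁴ = 8.883×10⁹ − 5.474×10⁹ = 3.409×10⁹ K⁴.
|P_net| = 0.95·5.67×10⁻⁸·1.630·3.409×10⁹.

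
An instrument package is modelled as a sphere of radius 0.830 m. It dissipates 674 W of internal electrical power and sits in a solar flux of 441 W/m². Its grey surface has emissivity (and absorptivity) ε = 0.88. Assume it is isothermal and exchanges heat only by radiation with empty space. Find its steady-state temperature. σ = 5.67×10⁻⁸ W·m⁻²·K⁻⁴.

T ≈ 243 K

At steady state, absorbed solar power + internal power = radiated power.
Absorbed: α·S·A_cross = 0.88·441·2.164 = 839.9 W (cross-section πr²).
Total input = 839.9 + 674 = 1514 W.
Radiated: εσ·A_surf·T⁴ with A_surf = 4πr² = 8.657 m².
T⁴ = 1514/(0.88·5.67×10⁻⁸·8.657) = 3.505×10⁹ K⁴.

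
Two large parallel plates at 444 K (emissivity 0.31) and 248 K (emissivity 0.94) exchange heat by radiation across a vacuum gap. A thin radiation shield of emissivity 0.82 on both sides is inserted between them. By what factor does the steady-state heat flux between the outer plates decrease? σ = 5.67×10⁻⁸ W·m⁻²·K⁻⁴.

factor ≈ 1.44

Without shield: q₀ = σΔ(T⁴)/(1/ε₁+1/ε₂−1) with denominator 3.290.
With shield the two gaps are in series; the resistances add: (1/ε₁+1/ε_s−1)+(1/ε_s+1/ε₂−1) = 3.445+1.283 = 4.729.
Heat-flux ratio q₀/q = 4.729/3.290.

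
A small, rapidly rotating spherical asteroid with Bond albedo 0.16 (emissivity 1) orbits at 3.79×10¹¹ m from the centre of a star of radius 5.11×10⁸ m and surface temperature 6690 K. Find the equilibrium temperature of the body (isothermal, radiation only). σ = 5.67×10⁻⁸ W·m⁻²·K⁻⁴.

T ≈ 166 K

The star's surface emits σT_*⁴; at distance d the flux is S = σT_*⁴(R_*/d)².
S = 5.67×10⁻⁸·(6690)⁴·(5.11×10⁸/3.79×10¹¹)² = 206.5 W/m².
For an isothermal sphere T⁴ = (1−a)S/(4σ) = 7.647×10⁸ K⁴.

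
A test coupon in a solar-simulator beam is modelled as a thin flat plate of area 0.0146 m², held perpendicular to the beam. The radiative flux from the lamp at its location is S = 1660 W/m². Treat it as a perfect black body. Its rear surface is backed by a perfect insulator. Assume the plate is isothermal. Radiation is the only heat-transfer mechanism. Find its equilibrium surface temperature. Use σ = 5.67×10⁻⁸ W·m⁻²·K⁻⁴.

At equilibrium, absorbed power = emitted power.
Absorbing cross-section = A = 0.01460 m²; emitting surface = A = 0.01460 m² (ratio 1).
S·A_cross = εσ·A_surf·T⁴  ⇒  T⁴ = S/(1σ).
T⁴ = 1.00·1660/(1·5.67×10⁻⁸) = 2.928×10¹⁰ K⁴.
T = (2.928×10¹⁰)^(1/4).

T ≈ 414 K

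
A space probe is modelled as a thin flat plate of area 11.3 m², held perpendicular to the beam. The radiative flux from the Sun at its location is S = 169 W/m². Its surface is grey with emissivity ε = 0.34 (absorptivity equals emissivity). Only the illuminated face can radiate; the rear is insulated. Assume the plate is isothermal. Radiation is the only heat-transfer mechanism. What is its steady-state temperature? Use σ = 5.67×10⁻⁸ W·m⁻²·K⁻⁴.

T ≈ 234 K

At equilibrium, absorbed power = emitted power.
Absorbing cross-section = A = 11.30 m²; emitting surface = A = 11.30 m² (ratio 1).
εS·A_cross = εσ·A_surf·T⁴  ⇒  T⁴ = S/(1σ)   (ε cancels).
T⁴ = 169/(1·5.67×10⁻⁸) = 2.981×10⁹ K⁴.
T = (2.981×10⁹)^(1/4).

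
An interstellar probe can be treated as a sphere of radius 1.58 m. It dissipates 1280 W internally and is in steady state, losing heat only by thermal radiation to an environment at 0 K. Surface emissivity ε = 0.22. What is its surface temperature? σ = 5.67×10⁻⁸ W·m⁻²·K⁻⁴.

Steady state: internal power = radiated power, P = εσA T⁴.
Radiating area A = 4πr² = 31.37 m².
T⁴ = P/(εσA) = 1280/(0.22·5.67×10⁻⁸·31.37) = 3.271×10⁹ K⁴.
T = (3.271×10⁹)^(1/4).

T ≈ 239 K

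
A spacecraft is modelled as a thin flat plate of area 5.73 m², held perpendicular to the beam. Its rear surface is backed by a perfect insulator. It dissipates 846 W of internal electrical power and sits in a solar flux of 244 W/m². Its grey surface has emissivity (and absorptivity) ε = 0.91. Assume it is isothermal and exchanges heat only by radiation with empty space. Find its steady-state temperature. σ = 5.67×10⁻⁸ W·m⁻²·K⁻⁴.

At steady state, absorbed solar power + internal power = radiated power.
Absorbed: α·S·A_cross = 0.91·244·5.730 = 1272 W (cross-section A).
Total input = 1272 + 846 = 2118 W.
Radiated: εσ·A_surf·T⁴ with A_surf = A = 5.730 m².
T⁴ = 2118/(0.91·5.67×10⁻⁸·5.730) = 7.165×10⁹ K⁴.

T ≈ 291 K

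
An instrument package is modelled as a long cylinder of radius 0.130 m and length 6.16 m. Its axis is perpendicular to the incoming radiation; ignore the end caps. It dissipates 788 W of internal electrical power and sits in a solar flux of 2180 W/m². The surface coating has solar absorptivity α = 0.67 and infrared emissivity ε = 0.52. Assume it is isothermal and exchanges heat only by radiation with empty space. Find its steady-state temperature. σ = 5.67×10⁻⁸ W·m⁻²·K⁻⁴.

At steady state, absorbed solar power + internal power = radiated power.
Absorbed: α·S·A_cross = 0.67·2180·1.602 = 2339 W (cross-section 2rL).
Total input = 2339 + 788 = 3127 W.
Radiated: εσ·A_surf·T⁴ with A_surf = 2πrL = 5.032 m².
T⁴ = 3127/(0.52·5.67×10⁻⁸·5.032) = 2.108×10¹⁰ K⁴.

T ≈ 381 K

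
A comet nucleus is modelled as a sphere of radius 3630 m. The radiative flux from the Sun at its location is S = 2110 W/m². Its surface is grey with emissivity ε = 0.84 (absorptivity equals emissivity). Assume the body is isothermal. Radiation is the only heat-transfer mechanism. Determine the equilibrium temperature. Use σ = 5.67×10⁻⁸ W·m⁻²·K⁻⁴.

T ≈ 311 K

At equilibrium, absorbed power = emitted power.
Absorbing cross-section = πr² = 4.140×10⁷ m²; emitting surface = 4πr² = 1.656×10⁸ m² (ratio 4).
εS·A_cross = εσ·A_surf·T⁴  ⇒  T⁴ = S/(4σ)   (ε cancels).
T⁴ = 2110/(4·5.67×10⁻⁸) = 9.303×10⁹ K⁴.
T = (9.303×10⁹)^(1/4).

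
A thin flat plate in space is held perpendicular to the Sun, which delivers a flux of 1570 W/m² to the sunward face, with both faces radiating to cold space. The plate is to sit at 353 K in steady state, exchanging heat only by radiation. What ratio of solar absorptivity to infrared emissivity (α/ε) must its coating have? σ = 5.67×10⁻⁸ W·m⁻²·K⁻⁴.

α/ε ≈ 1.12

Balance: αS·A = εσ·2A·T⁴ ⇒ α/ε = 2σT⁴/S.
α/ε = 2·5.67×10⁻⁸·(353)⁴/1570 = 2·5.67×10⁻⁸·1.553×10¹⁰/1570.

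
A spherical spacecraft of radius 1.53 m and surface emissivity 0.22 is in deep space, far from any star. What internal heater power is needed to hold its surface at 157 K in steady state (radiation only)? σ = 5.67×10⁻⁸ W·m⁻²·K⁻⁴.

P = εσ·4πr²·T⁴.
4πr² = 29.42 m²; T⁴ = 6.076×10⁸ K⁴.
P = 0.22·5.67×10⁻⁸·29.42·6.076×10⁸.

P ≈ 223 W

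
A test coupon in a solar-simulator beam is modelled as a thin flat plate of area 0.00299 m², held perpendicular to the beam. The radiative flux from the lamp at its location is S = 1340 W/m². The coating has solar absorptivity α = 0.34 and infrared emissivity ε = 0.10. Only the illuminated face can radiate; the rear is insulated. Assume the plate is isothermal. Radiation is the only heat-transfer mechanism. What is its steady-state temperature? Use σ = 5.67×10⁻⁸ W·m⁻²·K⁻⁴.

At equilibrium, absorbed power = emitted power.
Absorbing cross-section = A = 0.002990 m²; emitting surface = A = 0.002990 m² (ratio 1).
αS·A_cross = εσ·A_surf·T⁴  ⇒  T⁴ = αS/(ε·1σ).
T⁴ = 0.340·1340/(0.10·1·5.67×10⁻⁸) = 8.035×10¹⁰ K⁴.
T = (8.035×10¹⁰)^(1/4).

T ≈ 532 K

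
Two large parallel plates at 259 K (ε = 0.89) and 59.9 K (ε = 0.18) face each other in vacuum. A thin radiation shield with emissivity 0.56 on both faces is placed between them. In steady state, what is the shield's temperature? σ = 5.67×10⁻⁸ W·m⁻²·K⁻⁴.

T_s ≈ 243 K

In steady state the net flux on the hot side equals that on the cold side.
σ(T₁⁴−T_s⁴)/D₁ = σ(T_s⁴−T₂⁴)/D₂, with D₁ = 1/ε₁+1/ε_s−1 = 1.909, D₂ = 1/ε_s+1/ε₂−1 = 6.341.
Solve for T_s⁴: T_s⁴ = (D₂·T₁⁴ + D₁·T₂⁴)/(D₁+D₂) = 3.462×10⁹ K⁴.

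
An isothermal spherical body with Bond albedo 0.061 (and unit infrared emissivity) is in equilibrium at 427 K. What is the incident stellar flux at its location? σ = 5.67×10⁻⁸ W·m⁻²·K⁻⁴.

(1−a)S·πr² = σ·4πr²·T⁴ ⇒ S = 4σT⁴/(1−a).
S = 4·5.67×10⁻⁸·3.324×10¹⁰/0.939.

S ≈ 8030 W/m²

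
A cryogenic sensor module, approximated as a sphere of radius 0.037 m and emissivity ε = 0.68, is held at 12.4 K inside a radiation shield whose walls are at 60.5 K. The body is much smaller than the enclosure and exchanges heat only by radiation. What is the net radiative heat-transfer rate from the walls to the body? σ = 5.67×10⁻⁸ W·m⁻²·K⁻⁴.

For a small grey body in a large enclosure: P_net = εσA(T_body⁴ − T_wall⁴).
A = 4πr² = 0.01720 m²; T_body⁴ − T_wall⁴ = 23640 − 1.340×10⁷ = -1.337×10⁷ K⁴.
|P_net| = 0.68·5.67×10⁻⁸·0.01720·1.337×10⁷.

P_net ≈ 0.00887 W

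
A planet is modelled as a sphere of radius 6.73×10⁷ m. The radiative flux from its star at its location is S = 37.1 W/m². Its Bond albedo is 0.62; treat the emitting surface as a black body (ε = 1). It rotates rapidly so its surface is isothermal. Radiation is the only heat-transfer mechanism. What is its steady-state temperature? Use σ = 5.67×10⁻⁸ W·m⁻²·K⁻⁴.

At equilibrium, absorbed power = emitted power.
Absorbing cross-section = πr² = 1.423×10¹⁶ m²; emitting surface = 4πr² = 5.692×10¹⁶ m² (ratio 4).
(1−a)S·A_cross = εσ·A_surf·T⁴  ⇒  T⁴ = (1−a)S/(4σ).
T⁴ = 0.380·37.1/(4·5.67×10⁻⁸) = 6.216×10⁷ K⁴.
T = (6.216×10⁷)^(1/4).

T ≈ 88.8 K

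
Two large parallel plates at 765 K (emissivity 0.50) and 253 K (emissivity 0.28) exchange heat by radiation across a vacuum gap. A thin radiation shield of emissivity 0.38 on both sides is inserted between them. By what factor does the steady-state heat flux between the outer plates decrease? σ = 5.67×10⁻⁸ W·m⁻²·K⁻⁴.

Without shield: q₀ = σΔ(T⁴)/(1/ε₁+1/ε₂−1) with denominator 4.571.
With shield the two gaps are in series; the resistances add: (1/ε₁+1/ε_s−1)+(1/ε_s+1/ε₂−1) = 3.632+5.203 = 8.835.
Heat-flux ratio q₀/q = 8.835/4.571.

factor ≈ 1.93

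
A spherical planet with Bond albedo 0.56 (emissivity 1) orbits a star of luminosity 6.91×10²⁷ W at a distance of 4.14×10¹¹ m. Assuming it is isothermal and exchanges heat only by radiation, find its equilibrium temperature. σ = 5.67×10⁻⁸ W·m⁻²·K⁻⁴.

First find the stellar flux at distance d: S = L/(4πd²) = 6.91×10²⁷/(4π·(4.14×10¹¹)²) = 3208 W/m².
For an isothermal sphere, absorbed (1−a)S·πr² = emitted σ·4πr²·T⁴, so T⁴ = (1−a)S/(4σ).
T⁴ = 0.440·3208/(4·5.67×10⁻⁸) = 6.224×10⁹ K⁴.

T ≈ 281 K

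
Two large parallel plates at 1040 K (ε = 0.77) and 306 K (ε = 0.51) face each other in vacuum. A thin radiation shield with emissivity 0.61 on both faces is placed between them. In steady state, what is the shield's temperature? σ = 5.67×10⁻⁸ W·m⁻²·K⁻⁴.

In steady state the net flux on the hot side equals that on the cold side.
σ(T₁⁴−T_s⁴)/D₁ = σ(T_s⁴−T₂⁴)/D₂, with D₁ = 1/ε₁+1/ε_s−1 = 1.938, D₂ = 1/ε_s+1/ε₂−1 = 2.600.
Solve for T_s⁴: T_s⁴ = (D₂·T₁⁴ + D₁·T₂⁴)/(D₁+D₂) = 6.740×10¹¹ K⁴.

T_s ≈ 906 K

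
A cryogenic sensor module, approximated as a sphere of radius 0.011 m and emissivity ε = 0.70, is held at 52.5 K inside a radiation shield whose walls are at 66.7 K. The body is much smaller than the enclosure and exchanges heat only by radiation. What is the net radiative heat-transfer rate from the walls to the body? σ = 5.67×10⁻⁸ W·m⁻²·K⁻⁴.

P_net ≈ 7.36×10⁻⁴ W

For a small grey body in a large enclosure: P_net = εσA(T_body⁴ − T_wall⁴).
A = 4πr² = 0.001521 m²; T_body⁴ − T_wall⁴ = 7.597×10⁶ − 1.979×10⁷ = -1.220×10⁷ K⁴.
|P_net| = 0.70·5.67×10⁻⁸·0.001521·1.220×10⁷.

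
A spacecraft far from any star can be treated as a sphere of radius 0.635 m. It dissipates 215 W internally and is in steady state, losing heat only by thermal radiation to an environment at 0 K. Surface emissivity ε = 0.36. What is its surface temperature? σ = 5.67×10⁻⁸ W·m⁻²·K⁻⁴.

T ≈ 214 K

Steady state: internal power = radiated power, P = εσA T⁴.
Radiating area A = 4πr² = 5.067 m².
T⁴ = P/(εσA) = 215/(0.36·5.67×10⁻⁸·5.067) = 2.079×10⁹ K⁴.
T = (2.079×10⁹)^(1/4).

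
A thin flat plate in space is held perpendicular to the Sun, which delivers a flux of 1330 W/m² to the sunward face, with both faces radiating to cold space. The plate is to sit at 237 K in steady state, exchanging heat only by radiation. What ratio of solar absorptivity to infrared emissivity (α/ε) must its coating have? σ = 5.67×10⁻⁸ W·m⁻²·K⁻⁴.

Balance: αS·A = εσ·2A·T⁴ ⇒ α/ε = 2σT⁴/S.
α/ε = 2·5.67×10⁻⁸·(237)⁴/1330 = 2·5.67×10⁻⁸·3.155×10⁹/1330.

α/ε ≈ 0.269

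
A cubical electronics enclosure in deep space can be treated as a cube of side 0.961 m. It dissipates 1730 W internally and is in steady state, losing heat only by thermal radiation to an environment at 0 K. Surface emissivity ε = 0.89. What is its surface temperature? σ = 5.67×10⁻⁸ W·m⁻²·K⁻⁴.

T ≈ 280 K

Steady state: internal power = radiated power, P = εσA T⁴.
Radiating area A = 6L² = 5.541 m².
T⁴ = P/(εσA) = 1730/(0.89·5.67×10⁻⁸·5.541) = 6.187×10⁹ K⁴.
T = (6.187×10⁹)^(1/4).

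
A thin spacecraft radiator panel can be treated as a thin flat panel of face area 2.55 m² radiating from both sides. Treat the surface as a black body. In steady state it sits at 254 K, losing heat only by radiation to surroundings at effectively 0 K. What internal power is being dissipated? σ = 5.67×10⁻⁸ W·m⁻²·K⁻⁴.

Steady state: P = εσA T⁴.
A = 2·2.55 = 5.100 m²; T⁴ = (254)⁴ = 4.162×10⁹ K⁴.
P = 1.0 × 5.67×10⁻⁸ × 5.100 × 4.162×10⁹.

P ≈ 1200 W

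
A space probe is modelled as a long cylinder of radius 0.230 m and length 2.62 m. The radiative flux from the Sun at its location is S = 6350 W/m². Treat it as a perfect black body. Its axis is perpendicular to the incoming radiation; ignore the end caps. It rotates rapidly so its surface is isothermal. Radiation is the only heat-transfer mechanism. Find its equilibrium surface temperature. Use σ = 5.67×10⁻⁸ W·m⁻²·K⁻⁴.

T ≈ 435 K

At equilibrium, absorbed power = emitted power.
Absorbing cross-section = 2rL = 1.205 m²; emitting surface = 2πrL = 3.786 m² (ratio π).
S·A_cross = εσ·A_surf·T⁴  ⇒  T⁴ = S/(πσ).
T⁴ = 1.00·6350/(π·5.67×10⁻⁸) = 3.565×10¹⁰ K⁴.
T = (3.565×10¹⁰)^(1/4).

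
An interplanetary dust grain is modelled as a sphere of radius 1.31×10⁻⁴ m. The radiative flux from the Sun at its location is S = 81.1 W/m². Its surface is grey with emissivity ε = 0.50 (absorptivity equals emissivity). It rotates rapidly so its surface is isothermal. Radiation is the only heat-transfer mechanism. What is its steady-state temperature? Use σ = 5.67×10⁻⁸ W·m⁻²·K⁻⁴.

At equilibrium, absorbed power = emitted power.
Absorbing cross-section = πr² = 5.391×10⁻⁸ m²; emitting surface = 4πr² = 2.157×10⁻⁷ m² (ratio 4).
εS·A_cross = εσ·A_surf·T⁴  ⇒  T⁴ = S/(4σ)   (ε cancels).
T⁴ = 81.1/(4·5.67×10⁻⁸) = 3.576×10⁸ K⁴.
T = (3.576×10⁸)^(1/4).

T ≈ 138 K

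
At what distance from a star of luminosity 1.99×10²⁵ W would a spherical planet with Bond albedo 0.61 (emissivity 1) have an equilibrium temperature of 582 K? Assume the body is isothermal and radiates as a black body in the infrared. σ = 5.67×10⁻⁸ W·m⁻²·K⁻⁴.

d ≈ 4.87×10⁹ m

For an isothermal black-emitting sphere, (1−a)S·πr² = σ·4πr²·T⁴ ⇒ S = 4σT⁴/(1−a).
S = 4·5.67×10⁻⁸·(582)⁴/0.390 = 66720 W/m².
Flux falls as S = L/(4πd²), so d = √(L/(4πS)) = √(1.99×10²⁵/(4π·66720)).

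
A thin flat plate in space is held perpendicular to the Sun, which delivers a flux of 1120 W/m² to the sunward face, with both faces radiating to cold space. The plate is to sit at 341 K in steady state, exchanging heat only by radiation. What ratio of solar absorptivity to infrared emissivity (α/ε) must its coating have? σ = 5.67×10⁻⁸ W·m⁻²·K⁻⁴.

α/ε ≈ 1.37

Balance: αS·A = εσ·2A·T⁴ ⇒ α/ε = 2σT⁴/S.
α/ε = 2·5.67×10⁻⁸·(341)⁴/1120 = 2·5.67×10⁻⁸·1.352×10¹⁰/1120.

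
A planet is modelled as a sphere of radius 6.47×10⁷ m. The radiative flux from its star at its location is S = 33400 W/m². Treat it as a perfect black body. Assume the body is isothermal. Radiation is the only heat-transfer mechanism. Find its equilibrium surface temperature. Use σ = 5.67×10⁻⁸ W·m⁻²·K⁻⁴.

T ≈ 619 K

At equilibrium, absorbed power = emitted power.
Absorbing cross-section = πr² = 1.315×10¹⁶ m²; emitting surface = 4πr² = 5.260×10¹⁶ m² (ratio 4).
S·A_cross = εσ·A_surf·T⁴  ⇒  T⁴ = S/(4σ).
T⁴ = 1.00·33400/(4·5.67×10⁻⁸) = 1.473×10¹¹ K⁴.
T = (1.473×10¹¹)^(1/4).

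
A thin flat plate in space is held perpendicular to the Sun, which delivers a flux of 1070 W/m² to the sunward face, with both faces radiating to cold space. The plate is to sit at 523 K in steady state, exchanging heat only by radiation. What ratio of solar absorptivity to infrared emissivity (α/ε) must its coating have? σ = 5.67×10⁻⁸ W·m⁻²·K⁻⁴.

α/ε ≈ 7.93

Balance: αS·A = εσ·2A·T⁴ ⇒ α/ε = 2σT⁴/S.
α/ε = 2·5.67×10⁻⁸·(523)⁴/1070 = 2·5.67×10⁻⁸·7.482×10¹⁰/1070.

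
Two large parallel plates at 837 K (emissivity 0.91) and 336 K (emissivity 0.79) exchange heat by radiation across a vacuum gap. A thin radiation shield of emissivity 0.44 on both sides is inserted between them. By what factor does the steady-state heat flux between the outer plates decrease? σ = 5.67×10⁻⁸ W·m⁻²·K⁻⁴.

Without shield: q₀ = σΔ(T⁴)/(1/ε₁+1/ε₂−1) with denominator 1.365.
With shield the two gaps are in series; the resistances add: (1/ε₁+1/ε_s−1)+(1/ε_s+1/ε₂−1) = 2.372+2.539 = 4.910.
Heat-flux ratio q₀/q = 4.910/1.365.

factor ≈ 3.60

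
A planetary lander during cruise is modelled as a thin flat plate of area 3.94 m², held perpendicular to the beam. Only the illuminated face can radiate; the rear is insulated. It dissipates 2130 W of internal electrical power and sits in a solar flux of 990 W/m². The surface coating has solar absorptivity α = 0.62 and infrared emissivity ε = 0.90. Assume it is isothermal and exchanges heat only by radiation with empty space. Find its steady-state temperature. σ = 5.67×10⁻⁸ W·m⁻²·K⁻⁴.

T ≈ 388 K

At steady state, absorbed solar power + internal power = radiated power.
Absorbed: α·S·A_cross = 0.62·990·3.940 = 2418 W (cross-section A).
Total input = 2418 + 2130 = 4548 W.
Radiated: εσ·A_surf·T⁴ with A_surf = A = 3.940 m².
T⁴ = 4548/(0.90·5.67×10⁻⁸·3.940) = 2.262×10¹⁰ K⁴.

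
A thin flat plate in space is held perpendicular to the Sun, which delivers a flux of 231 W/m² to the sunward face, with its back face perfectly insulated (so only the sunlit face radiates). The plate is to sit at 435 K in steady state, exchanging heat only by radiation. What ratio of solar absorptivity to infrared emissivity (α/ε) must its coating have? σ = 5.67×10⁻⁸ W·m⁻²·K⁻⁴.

Balance: αS·A = εσ·1A·T⁴ ⇒ α/ε = σT⁴/S.
α/ε = 5.67×10⁻⁸·(435)⁴/231 = 5.67×10⁻⁸·3.581×10¹⁰/231.

α/ε ≈ 8.79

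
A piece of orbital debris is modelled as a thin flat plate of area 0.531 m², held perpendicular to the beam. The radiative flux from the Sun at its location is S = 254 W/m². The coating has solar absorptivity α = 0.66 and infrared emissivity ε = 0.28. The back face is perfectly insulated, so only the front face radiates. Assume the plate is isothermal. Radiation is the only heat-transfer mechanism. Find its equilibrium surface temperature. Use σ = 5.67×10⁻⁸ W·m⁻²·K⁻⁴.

At equilibrium, absorbed power = emitted power.
Absorbing cross-section = A = 0.5310 m²; emitting surface = A = 0.5310 m² (ratio 1).
αS·A_cross = εσ·A_surf·T⁴  ⇒  T⁴ = αS/(ε·1σ).
T⁴ = 0.660·254/(0.28·1·5.67×10⁻⁸) = 1.056×10¹⁰ K⁴.
T = (1.056×10¹⁰)^(1/4).

T ≈ 321 K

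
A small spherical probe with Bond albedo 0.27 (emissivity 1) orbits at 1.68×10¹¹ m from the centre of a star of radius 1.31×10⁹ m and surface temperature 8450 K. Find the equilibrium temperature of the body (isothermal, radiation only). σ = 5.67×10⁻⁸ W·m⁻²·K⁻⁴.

T ≈ 488 K

The star's surface emits σT_*⁴; at distance d the flux is S = σT_*⁴(R_*/d)².
S = 5.67×10⁻⁸·(8450)⁴·(1.31×10⁹/1.68×10¹¹)² = 17580 W/m².
For an isothermal sphere T⁴ = (1−a)S/(4σ) = 5.657×10¹⁰ K⁴.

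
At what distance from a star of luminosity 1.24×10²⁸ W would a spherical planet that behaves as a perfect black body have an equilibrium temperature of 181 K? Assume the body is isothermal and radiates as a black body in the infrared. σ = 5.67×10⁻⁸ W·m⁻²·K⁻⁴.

d ≈ 2.01×10¹² m

For an isothermal black-emitting sphere, (1−a)S·πr² = σ·4πr²·T⁴ ⇒ S = 4σT⁴/(1−a).
S = 4·5.67×10⁻⁸·(181)⁴/1.00 = 243.4 W/m².
Flux falls as S = L/(4πd²), so d = √(L/(4πS)) = √(1.24×10²⁸/(4π·243.4)).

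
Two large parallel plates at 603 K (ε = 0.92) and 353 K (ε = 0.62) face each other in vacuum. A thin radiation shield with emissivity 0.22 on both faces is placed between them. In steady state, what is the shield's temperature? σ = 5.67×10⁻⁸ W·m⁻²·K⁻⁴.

In steady state the net flux on the hot side equals that on the cold side.
σ(T₁⁴−T_s⁴)/D₁ = σ(T_s⁴−T₂⁴)/D₂, with D₁ = 1/ε₁+1/ε_s−1 = 4.632, D₂ = 1/ε_s+1/ε₂−1 = 5.158.
Solve for T_s⁴: T_s⁴ = (D₂·T₁⁴ + D₁·T₂⁴)/(D₁+D₂) = 7.700×10¹⁰ K⁴.

T_s ≈ 527 K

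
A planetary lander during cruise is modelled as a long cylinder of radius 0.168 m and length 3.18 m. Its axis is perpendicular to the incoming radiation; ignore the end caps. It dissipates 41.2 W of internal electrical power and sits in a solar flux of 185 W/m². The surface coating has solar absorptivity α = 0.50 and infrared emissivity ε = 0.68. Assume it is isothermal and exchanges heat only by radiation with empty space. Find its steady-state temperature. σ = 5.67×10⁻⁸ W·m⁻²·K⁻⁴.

T ≈ 181 K

At steady state, absorbed solar power + internal power = radiated power.
Absorbed: α·S·A_cross = 0.50·185·1.068 = 98.83 W (cross-section 2rL).
Total input = 98.83 + 41.2 = 140.0 W.
Radiated: εσ·A_surf·T⁴ with A_surf = 2πrL = 3.357 m².
T⁴ = 140.0/(0.68·5.67×10⁻⁸·3.357) = 1.082×10⁹ K⁴.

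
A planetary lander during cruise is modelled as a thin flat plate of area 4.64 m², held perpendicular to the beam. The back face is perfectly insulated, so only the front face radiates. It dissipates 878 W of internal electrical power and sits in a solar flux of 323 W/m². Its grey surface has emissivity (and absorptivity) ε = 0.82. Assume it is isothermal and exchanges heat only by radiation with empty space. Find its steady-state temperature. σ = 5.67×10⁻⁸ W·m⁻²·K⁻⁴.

At steady state, absorbed solar power + internal power = radiated power.
Absorbed: α·S·A_cross = 0.82·323·4.640 = 1229 W (cross-section A).
Total input = 1229 + 878 = 2107 W.
Radiated: εσ·A_surf·T⁴ with A_surf = A = 4.640 m².
T⁴ = 2107/(0.82·5.67×10⁻⁸·4.640) = 9.767×10⁹ K⁴.

T ≈ 314 K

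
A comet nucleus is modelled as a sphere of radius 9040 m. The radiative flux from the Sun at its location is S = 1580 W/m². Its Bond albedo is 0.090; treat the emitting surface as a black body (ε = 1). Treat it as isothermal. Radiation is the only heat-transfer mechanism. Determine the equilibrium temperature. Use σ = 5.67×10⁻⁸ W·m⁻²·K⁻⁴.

At equilibrium, absorbed power = emitted power.
Absorbing cross-section = πr² = 2.567×10⁸ m²; emitting surface = 4πr² = 1.027×10⁹ m² (ratio 4).
(1−a)S·A_cross = εσ·A_surf·T⁴  ⇒  T⁴ = (1−a)S/(4σ).
T⁴ = 0.910·1580/(4·5.67×10⁻⁸) = 6.340×10⁹ K⁴.
T = (6.340×10⁹)^(1/4).

T ≈ 282 K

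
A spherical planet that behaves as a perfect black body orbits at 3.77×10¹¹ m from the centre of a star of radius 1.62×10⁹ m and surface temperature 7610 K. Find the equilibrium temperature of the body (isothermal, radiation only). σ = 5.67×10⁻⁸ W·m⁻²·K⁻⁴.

The star's surface emits σT_*⁴; at distance d the flux is S = σT_*⁴(R_*/d)².
S = 5.67×10⁻⁸·(7610)⁴·(1.62×10⁹/3.77×10¹¹)² = 3511 W/m².
For an isothermal sphere T⁴ = (1−a)S/(4σ) = 1.548×10¹⁰ K⁴.

T ≈ 353 K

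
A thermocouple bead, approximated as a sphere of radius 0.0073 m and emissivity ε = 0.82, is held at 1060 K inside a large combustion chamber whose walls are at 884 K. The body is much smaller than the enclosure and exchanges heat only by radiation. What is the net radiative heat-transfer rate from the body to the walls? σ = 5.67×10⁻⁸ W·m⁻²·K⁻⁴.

For a small grey body in a large enclosure: P_net = εσA(T_body⁴ − T_wall⁴).
A = 4πr² = 6.697×10⁻⁴ m²; T_body⁴ − T_wall⁴ = 1.262×10¹² − 6.107×10¹¹ = 6.518×10¹¹ K⁴.
|P_net| = 0.82·5.67×10⁻⁸·6.697×10⁻⁴·6.518×10¹¹.

P_net ≈ 20.3 W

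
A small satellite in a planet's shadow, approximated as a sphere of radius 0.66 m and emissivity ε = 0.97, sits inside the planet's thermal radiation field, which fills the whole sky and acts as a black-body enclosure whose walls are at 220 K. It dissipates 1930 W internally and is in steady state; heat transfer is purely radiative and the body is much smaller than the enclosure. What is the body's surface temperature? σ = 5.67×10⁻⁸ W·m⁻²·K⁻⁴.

For a small grey body in a large enclosure, net radiated power = εσA(T⁴ − T_w⁴).
Steady state: P = εσA(T⁴ − T_w⁴) with A = 4πr² = 5.474 m².
T⁴ = P/(εσA) + T_w⁴ = 1930/(0.97·5.67×10⁻⁸·5.474) + (220)⁴
    = 6.411×10⁹ + 2.343×10⁹ = 8.753×10⁹ K⁴.

T ≈ 306 K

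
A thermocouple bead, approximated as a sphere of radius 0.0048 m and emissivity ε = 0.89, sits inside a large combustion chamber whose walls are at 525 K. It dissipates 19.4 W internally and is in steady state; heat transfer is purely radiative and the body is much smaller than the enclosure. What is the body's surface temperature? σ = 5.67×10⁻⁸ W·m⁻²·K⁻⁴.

T ≈ 1090 K

For a small grey body in a large enclosure, net radiated power = εσA(T⁴ − T_w⁴).
Steady state: P = εσA(T⁴ − T_w⁴) with A = 4πr² = 2.895×10⁻⁴ m².
T⁴ = P/(εσA) + T_w⁴ = 19.4/(0.89·5.67×10⁻⁸·2.895×10⁻⁴) + (525)⁴
    = 1.328×10¹² + 7.597×10¹⁰ = 1.404×10¹² K⁴.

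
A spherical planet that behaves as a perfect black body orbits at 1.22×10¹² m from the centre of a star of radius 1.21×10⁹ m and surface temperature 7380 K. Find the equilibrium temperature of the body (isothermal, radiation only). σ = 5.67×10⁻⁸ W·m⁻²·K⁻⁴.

T ≈ 164 K

The star's surface emits σT_*⁴; at distance d the flux is S = σT_*⁴(R_*/d)².
S = 5.67×10⁻⁸·(7380)⁴·(1.21×10⁹/1.22×10¹²)² = 165.4 W/m².
For an isothermal sphere T⁴ = (1−a)S/(4σ) = 7.295×10⁸ K⁴.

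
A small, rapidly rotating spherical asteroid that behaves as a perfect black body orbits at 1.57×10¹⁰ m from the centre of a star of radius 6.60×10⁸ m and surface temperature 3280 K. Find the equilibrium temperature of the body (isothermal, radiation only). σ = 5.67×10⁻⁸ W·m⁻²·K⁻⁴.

T ≈ 476 K

The star's surface emits σT_*⁴; at distance d the flux is S = σT_*⁴(R_*/d)².
S = 5.67×10⁻⁸·(3280)⁴·(6.60×10⁸/1.57×10¹⁰)² = 11600 W/m².
For an isothermal sphere T⁴ = (1−a)S/(4σ) = 5.114×10¹⁰ K⁴.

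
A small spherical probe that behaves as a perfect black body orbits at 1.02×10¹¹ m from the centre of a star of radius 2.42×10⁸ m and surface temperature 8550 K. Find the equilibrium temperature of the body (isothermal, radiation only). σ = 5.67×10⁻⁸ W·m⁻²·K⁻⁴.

T ≈ 294 K

The star's surface emits σT_*⁴; at distance d the flux is S = σT_*⁴(R_*/d)².
S = 5.67×10⁻⁸·(8550)⁴·(2.42×10⁸/1.02×10¹¹)² = 1706 W/m².
For an isothermal sphere T⁴ = (1−a)S/(4σ) = 7.520×10⁹ K⁴.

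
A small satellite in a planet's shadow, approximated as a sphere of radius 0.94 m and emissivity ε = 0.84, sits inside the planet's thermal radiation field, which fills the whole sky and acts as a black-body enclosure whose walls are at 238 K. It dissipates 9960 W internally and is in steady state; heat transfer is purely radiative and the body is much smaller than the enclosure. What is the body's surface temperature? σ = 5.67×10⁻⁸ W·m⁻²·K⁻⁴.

T ≈ 385 K

For a small grey body in a large enclosure, net radiated power = εσA(T⁴ − T_w⁴).
Steady state: P = εσA(T⁴ − T_w⁴) with A = 4πr² = 11.10 m².
T⁴ = P/(εσA) + T_w⁴ = 9960/(0.84·5.67×10⁻⁸·11.10) + (238)⁴
    = 1.883×10¹⁰ + 3.209×10⁹ = 2.204×10¹⁰ K⁴.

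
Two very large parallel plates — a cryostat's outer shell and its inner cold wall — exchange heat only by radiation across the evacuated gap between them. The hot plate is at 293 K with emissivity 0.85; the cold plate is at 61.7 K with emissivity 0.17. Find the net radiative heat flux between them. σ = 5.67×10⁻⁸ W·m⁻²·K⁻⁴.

q ≈ 68.8 W/m²

For two infinite grey parallel plates, q = σ(T₁⁴ − T₂⁴)/(1/ε₁ + 1/ε₂ − 1).
T₁⁴ − T₂⁴ = 7.370×10⁹ − 1.449×10⁷ = 7.356×10⁹ K⁴.
1/ε₁ + 1/ε₂ − 1 = 1.176 + 5.882 − 1 = 6.059.
q = 5.67×10⁻⁸ × 7.356×10⁹ / 6.059.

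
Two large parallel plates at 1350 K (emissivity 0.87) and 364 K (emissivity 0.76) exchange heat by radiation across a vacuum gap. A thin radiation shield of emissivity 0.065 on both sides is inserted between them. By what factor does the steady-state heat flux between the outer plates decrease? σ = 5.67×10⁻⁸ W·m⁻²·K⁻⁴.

Without shield: q₀ = σΔ(T⁴)/(1/ε₁+1/ε₂−1) with denominator 1.465.
With shield the two gaps are in series; the resistances add: (1/ε₁+1/ε_s−1)+(1/ε_s+1/ε₂−1) = 15.53+15.70 = 31.23.
Heat-flux ratio q₀/q = 31.23/1.465.

factor ≈ 21.3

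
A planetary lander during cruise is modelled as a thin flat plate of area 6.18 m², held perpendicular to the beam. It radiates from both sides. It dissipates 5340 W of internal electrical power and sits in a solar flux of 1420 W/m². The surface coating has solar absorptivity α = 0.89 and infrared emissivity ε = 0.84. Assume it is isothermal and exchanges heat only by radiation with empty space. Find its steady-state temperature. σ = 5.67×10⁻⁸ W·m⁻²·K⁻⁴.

At steady state, absorbed solar power + internal power = radiated power.
Absorbed: α·S·A_cross = 0.89·1420·6.180 = 7810 W (cross-section A).
Total input = 7810 + 5340 = 13150 W.
Radiated: εσ·A_surf·T⁴ with A_surf = 2A = 12.36 m².
T⁴ = 13150/(0.84·5.67×10⁻⁸·12.36) = 2.234×10¹⁰ K⁴.

T ≈ 387 K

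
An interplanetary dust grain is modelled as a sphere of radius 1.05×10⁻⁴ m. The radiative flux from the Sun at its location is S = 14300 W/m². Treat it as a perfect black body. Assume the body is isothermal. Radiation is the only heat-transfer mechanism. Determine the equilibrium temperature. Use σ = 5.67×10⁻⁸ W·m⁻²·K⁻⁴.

T ≈ 501 K

At equilibrium, absorbed power = emitted power.
Absorbing cross-section = πr² = 3.464×10⁻⁸ m²; emitting surface = 4πr² = 1.385×10⁻⁷ m² (ratio 4).
S·A_cross = εσ·A_surf·T⁴  ⇒  T⁴ = S/(4σ).
T⁴ = 1.00·14300/(4·5.67×10⁻⁸) = 6.305×10¹⁰ K⁴.
T = (6.305×10¹⁰)^(1/4).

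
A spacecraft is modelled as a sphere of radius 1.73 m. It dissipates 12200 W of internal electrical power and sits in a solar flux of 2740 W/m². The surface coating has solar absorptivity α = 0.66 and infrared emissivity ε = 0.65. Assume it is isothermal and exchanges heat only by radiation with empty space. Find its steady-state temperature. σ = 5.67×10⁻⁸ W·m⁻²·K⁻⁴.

At steady state, absorbed solar power + internal power = radiated power.
Absorbed: α·S·A_cross = 0.66·2740·9.402 = 17000 W (cross-section πr²).
Total input = 17000 + 12200 = 29200 W.
Radiated: εσ·A_surf·T⁴ with A_surf = 4πr² = 37.61 m².
T⁴ = 29200/(0.65·5.67×10⁻⁸·37.61) = 2.107×10¹⁰ K⁴.

T ≈ 381 K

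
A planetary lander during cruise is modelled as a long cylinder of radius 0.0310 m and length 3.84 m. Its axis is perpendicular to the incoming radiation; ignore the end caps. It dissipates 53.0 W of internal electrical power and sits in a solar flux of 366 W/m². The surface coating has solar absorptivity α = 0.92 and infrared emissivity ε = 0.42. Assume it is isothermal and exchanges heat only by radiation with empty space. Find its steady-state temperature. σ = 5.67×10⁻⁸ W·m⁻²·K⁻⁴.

At steady state, absorbed solar power + internal power = radiated power.
Absorbed: α·S·A_cross = 0.92·366·0.2381 = 80.17 W (cross-section 2rL).
Total input = 80.17 + 53.0 = 133.2 W.
Radiated: εσ·A_surf·T⁴ with A_surf = 2πrL = 0.7480 m².
T⁴ = 133.2/(0.42·5.67×10⁻⁸·0.7480) = 7.476×10⁹ K⁴.

T ≈ 294 K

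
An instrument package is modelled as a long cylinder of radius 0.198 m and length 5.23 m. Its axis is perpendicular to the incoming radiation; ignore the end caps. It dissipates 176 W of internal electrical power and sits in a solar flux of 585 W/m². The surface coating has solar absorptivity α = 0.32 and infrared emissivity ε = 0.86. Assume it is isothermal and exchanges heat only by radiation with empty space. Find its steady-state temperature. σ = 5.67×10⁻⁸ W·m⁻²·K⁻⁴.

T ≈ 205 K

At steady state, absorbed solar power + internal power = radiated power.
Absorbed: α·S·A_cross = 0.32·585·2.071 = 387.7 W (cross-section 2rL).
Total input = 387.7 + 176 = 563.7 W.
Radiated: εσ·A_surf·T⁴ with A_surf = 2πrL = 6.506 m².
T⁴ = 563.7/(0.86·5.67×10⁻⁸·6.506) = 1.777×10⁹ K⁴.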